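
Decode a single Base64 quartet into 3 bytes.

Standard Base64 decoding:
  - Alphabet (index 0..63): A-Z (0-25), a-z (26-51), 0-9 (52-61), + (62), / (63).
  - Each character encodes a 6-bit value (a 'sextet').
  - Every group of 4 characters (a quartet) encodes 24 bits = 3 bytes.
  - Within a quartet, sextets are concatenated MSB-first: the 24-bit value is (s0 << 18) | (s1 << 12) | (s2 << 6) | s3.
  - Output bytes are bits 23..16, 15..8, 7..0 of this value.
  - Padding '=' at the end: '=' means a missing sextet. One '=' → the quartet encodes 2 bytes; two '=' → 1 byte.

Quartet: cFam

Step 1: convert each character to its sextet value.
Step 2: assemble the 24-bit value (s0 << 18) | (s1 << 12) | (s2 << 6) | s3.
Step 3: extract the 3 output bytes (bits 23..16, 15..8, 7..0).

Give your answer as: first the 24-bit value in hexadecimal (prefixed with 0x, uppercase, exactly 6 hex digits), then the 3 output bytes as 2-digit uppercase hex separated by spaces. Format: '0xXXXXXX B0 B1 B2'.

Answer: 0x7056A6 70 56 A6

Derivation:
Sextets: c=28, F=5, a=26, m=38
24-bit: (28<<18) | (5<<12) | (26<<6) | 38
      = 0x700000 | 0x005000 | 0x000680 | 0x000026
      = 0x7056A6
Bytes: (v>>16)&0xFF=70, (v>>8)&0xFF=56, v&0xFF=A6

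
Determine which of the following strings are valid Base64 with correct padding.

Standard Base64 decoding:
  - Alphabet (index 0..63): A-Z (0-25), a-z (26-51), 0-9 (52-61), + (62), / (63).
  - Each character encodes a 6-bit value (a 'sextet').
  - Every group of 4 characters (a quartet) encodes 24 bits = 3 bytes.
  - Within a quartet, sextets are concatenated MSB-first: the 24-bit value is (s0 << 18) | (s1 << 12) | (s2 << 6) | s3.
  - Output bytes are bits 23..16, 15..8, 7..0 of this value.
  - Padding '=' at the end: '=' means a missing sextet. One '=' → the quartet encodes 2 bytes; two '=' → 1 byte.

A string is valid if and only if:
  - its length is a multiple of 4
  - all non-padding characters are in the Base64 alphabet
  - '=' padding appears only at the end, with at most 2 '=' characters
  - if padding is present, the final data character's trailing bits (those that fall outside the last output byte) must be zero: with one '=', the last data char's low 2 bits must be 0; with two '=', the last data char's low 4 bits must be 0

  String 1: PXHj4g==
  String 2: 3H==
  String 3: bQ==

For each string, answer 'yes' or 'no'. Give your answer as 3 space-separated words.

String 1: 'PXHj4g==' → valid
String 2: '3H==' → invalid (bad trailing bits)
String 3: 'bQ==' → valid

Answer: yes no yes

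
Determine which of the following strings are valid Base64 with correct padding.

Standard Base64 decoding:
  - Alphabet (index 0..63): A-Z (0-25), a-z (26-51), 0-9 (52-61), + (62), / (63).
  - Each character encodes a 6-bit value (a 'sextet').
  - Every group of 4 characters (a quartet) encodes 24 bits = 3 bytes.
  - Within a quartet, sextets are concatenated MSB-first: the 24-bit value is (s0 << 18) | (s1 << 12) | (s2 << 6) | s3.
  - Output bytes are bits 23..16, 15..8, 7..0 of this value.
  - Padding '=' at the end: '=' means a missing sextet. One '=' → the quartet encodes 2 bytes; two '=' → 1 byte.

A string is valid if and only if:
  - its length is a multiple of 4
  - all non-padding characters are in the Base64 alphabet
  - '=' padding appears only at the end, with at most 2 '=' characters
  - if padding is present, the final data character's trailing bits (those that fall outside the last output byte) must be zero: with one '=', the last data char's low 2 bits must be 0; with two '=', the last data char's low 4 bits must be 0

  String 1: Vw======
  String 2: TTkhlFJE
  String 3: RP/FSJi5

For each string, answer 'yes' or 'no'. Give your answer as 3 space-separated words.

Answer: no yes yes

Derivation:
String 1: 'Vw======' → invalid (6 pad chars (max 2))
String 2: 'TTkhlFJE' → valid
String 3: 'RP/FSJi5' → valid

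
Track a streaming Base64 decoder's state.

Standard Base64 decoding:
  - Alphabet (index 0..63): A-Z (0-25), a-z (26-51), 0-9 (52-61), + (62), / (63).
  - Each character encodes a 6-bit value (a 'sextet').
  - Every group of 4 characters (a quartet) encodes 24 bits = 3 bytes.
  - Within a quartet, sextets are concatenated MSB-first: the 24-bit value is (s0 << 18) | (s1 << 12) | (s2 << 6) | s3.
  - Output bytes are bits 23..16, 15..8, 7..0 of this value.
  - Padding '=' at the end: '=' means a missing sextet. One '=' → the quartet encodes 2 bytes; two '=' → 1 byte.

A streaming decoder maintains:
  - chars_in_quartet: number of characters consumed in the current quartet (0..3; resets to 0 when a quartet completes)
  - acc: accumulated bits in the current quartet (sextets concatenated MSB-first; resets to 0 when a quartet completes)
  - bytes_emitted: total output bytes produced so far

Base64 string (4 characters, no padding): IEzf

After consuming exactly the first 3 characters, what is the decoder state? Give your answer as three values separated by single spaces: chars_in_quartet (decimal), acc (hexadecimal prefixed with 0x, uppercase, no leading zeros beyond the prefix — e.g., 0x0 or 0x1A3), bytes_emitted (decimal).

Answer: 3 0x8133 0

Derivation:
After char 0 ('I'=8): chars_in_quartet=1 acc=0x8 bytes_emitted=0
After char 1 ('E'=4): chars_in_quartet=2 acc=0x204 bytes_emitted=0
After char 2 ('z'=51): chars_in_quartet=3 acc=0x8133 bytes_emitted=0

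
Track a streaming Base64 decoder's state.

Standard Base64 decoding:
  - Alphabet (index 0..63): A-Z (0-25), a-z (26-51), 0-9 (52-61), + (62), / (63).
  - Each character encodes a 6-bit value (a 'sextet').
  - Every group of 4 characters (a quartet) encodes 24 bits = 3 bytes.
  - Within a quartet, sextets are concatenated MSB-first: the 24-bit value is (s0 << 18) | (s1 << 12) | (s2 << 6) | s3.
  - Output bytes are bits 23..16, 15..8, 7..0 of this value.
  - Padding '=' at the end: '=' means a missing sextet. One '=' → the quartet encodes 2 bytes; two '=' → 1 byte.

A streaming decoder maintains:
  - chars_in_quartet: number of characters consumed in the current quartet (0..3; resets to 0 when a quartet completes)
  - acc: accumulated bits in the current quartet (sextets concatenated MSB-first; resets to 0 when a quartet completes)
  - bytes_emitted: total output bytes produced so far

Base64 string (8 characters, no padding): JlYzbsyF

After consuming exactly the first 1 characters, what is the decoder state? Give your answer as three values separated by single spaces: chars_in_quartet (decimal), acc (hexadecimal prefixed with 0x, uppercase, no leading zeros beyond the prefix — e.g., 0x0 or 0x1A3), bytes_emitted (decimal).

Answer: 1 0x9 0

Derivation:
After char 0 ('J'=9): chars_in_quartet=1 acc=0x9 bytes_emitted=0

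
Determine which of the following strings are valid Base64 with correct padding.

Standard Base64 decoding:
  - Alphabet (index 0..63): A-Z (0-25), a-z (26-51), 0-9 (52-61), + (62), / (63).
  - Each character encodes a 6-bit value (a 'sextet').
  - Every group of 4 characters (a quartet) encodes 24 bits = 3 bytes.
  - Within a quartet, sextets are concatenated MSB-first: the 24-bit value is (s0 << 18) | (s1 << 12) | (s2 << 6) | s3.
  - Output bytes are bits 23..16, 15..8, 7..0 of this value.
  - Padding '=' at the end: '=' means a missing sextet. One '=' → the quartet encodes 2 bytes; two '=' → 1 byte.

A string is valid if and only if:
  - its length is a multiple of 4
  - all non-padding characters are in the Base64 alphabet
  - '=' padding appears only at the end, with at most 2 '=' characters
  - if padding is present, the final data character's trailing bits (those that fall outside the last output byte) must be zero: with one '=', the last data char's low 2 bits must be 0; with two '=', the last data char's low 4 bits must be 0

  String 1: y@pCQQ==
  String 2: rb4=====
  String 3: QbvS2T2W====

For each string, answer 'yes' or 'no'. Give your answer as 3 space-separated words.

Answer: no no no

Derivation:
String 1: 'y@pCQQ==' → invalid (bad char(s): ['@'])
String 2: 'rb4=====' → invalid (5 pad chars (max 2))
String 3: 'QbvS2T2W====' → invalid (4 pad chars (max 2))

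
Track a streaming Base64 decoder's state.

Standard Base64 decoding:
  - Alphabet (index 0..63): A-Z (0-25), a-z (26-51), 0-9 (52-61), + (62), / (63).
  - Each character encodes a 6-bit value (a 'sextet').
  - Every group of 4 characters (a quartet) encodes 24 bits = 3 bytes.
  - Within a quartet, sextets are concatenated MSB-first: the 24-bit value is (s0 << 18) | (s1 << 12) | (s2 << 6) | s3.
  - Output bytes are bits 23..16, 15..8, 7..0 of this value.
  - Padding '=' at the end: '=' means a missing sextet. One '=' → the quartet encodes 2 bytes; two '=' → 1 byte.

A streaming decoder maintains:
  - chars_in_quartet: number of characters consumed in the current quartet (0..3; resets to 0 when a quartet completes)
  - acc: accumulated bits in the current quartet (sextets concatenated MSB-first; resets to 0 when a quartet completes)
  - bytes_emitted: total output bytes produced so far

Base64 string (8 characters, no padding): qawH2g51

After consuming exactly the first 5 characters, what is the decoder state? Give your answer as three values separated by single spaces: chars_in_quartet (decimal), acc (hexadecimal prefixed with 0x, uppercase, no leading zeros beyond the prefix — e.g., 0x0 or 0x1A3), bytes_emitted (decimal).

After char 0 ('q'=42): chars_in_quartet=1 acc=0x2A bytes_emitted=0
After char 1 ('a'=26): chars_in_quartet=2 acc=0xA9A bytes_emitted=0
After char 2 ('w'=48): chars_in_quartet=3 acc=0x2A6B0 bytes_emitted=0
After char 3 ('H'=7): chars_in_quartet=4 acc=0xA9AC07 -> emit A9 AC 07, reset; bytes_emitted=3
After char 4 ('2'=54): chars_in_quartet=1 acc=0x36 bytes_emitted=3

Answer: 1 0x36 3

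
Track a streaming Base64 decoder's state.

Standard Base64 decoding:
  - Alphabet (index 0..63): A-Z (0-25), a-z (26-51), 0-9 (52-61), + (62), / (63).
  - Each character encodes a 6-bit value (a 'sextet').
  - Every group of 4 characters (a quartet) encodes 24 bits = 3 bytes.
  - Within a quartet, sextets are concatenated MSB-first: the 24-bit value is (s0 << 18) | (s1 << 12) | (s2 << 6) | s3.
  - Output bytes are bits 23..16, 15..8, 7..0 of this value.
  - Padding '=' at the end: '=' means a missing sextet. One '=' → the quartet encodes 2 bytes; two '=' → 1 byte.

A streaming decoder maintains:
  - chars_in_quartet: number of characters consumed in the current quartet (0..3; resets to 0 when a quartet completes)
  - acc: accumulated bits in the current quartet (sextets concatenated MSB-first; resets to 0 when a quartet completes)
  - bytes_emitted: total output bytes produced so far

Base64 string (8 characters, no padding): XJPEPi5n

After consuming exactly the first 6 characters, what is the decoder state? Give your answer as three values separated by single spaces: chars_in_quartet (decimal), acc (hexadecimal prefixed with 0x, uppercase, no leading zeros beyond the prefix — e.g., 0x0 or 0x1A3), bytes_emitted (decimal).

After char 0 ('X'=23): chars_in_quartet=1 acc=0x17 bytes_emitted=0
After char 1 ('J'=9): chars_in_quartet=2 acc=0x5C9 bytes_emitted=0
After char 2 ('P'=15): chars_in_quartet=3 acc=0x1724F bytes_emitted=0
After char 3 ('E'=4): chars_in_quartet=4 acc=0x5C93C4 -> emit 5C 93 C4, reset; bytes_emitted=3
After char 4 ('P'=15): chars_in_quartet=1 acc=0xF bytes_emitted=3
After char 5 ('i'=34): chars_in_quartet=2 acc=0x3E2 bytes_emitted=3

Answer: 2 0x3E2 3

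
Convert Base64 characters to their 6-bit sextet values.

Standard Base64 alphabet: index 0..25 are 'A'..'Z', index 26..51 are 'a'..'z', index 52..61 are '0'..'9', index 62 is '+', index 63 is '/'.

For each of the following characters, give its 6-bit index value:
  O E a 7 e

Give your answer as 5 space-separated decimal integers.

Answer: 14 4 26 59 30

Derivation:
'O': A..Z range, ord('O') − ord('A') = 14
'E': A..Z range, ord('E') − ord('A') = 4
'a': a..z range, 26 + ord('a') − ord('a') = 26
'7': 0..9 range, 52 + ord('7') − ord('0') = 59
'e': a..z range, 26 + ord('e') − ord('a') = 30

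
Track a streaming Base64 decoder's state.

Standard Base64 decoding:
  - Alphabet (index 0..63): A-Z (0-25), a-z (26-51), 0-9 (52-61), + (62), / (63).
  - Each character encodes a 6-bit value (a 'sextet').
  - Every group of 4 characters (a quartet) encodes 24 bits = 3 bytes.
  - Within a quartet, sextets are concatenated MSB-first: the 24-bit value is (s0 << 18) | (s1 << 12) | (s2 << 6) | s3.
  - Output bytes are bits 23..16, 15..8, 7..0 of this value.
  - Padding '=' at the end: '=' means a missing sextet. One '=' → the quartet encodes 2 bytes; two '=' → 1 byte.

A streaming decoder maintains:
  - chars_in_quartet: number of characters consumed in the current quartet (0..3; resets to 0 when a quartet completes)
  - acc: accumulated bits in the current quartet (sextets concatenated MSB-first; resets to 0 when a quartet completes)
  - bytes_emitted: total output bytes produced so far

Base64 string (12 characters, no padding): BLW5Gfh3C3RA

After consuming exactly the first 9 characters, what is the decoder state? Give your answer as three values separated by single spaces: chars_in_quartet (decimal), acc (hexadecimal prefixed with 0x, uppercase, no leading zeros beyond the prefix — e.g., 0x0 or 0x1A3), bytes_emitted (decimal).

After char 0 ('B'=1): chars_in_quartet=1 acc=0x1 bytes_emitted=0
After char 1 ('L'=11): chars_in_quartet=2 acc=0x4B bytes_emitted=0
After char 2 ('W'=22): chars_in_quartet=3 acc=0x12D6 bytes_emitted=0
After char 3 ('5'=57): chars_in_quartet=4 acc=0x4B5B9 -> emit 04 B5 B9, reset; bytes_emitted=3
After char 4 ('G'=6): chars_in_quartet=1 acc=0x6 bytes_emitted=3
After char 5 ('f'=31): chars_in_quartet=2 acc=0x19F bytes_emitted=3
After char 6 ('h'=33): chars_in_quartet=3 acc=0x67E1 bytes_emitted=3
After char 7 ('3'=55): chars_in_quartet=4 acc=0x19F877 -> emit 19 F8 77, reset; bytes_emitted=6
After char 8 ('C'=2): chars_in_quartet=1 acc=0x2 bytes_emitted=6

Answer: 1 0x2 6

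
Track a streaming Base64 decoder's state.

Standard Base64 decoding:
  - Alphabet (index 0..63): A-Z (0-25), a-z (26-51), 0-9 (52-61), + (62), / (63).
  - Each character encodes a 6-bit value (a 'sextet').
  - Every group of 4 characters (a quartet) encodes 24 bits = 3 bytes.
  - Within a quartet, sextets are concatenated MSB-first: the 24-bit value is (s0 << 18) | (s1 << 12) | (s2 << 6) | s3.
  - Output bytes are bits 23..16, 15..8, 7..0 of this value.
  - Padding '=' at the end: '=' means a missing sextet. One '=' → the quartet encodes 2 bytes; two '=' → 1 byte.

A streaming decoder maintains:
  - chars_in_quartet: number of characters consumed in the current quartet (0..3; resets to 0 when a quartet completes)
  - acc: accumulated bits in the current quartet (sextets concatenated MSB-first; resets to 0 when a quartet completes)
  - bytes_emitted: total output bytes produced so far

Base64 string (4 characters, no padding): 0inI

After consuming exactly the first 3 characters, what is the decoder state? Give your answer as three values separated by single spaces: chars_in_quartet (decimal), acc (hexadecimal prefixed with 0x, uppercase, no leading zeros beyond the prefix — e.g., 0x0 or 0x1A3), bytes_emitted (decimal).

After char 0 ('0'=52): chars_in_quartet=1 acc=0x34 bytes_emitted=0
After char 1 ('i'=34): chars_in_quartet=2 acc=0xD22 bytes_emitted=0
After char 2 ('n'=39): chars_in_quartet=3 acc=0x348A7 bytes_emitted=0

Answer: 3 0x348A7 0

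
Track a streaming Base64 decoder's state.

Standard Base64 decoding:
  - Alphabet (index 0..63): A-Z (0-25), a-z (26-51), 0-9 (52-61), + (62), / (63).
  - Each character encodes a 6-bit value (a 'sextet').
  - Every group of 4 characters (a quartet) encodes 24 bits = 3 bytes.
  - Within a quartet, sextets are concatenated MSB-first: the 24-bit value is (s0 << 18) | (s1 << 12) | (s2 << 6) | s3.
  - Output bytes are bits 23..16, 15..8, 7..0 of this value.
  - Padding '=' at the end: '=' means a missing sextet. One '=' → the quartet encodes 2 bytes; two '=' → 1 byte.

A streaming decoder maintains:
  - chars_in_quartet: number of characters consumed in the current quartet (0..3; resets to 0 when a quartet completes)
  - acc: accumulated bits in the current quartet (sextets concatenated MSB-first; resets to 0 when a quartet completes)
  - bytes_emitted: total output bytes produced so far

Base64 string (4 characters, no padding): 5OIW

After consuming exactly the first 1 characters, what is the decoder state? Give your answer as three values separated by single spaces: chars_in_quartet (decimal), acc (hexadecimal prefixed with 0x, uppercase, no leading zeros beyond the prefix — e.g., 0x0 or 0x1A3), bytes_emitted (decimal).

After char 0 ('5'=57): chars_in_quartet=1 acc=0x39 bytes_emitted=0

Answer: 1 0x39 0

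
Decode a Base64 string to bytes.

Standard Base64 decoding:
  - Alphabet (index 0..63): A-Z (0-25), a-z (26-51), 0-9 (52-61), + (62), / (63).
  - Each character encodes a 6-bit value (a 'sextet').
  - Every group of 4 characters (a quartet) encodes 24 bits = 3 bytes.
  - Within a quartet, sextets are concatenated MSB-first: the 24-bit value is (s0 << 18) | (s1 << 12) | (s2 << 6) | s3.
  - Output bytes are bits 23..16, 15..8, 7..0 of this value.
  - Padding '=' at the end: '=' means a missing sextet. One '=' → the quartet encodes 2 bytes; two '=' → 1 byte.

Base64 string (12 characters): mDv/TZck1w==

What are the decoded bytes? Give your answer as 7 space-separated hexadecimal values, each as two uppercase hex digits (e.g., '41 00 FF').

After char 0 ('m'=38): chars_in_quartet=1 acc=0x26 bytes_emitted=0
After char 1 ('D'=3): chars_in_quartet=2 acc=0x983 bytes_emitted=0
After char 2 ('v'=47): chars_in_quartet=3 acc=0x260EF bytes_emitted=0
After char 3 ('/'=63): chars_in_quartet=4 acc=0x983BFF -> emit 98 3B FF, reset; bytes_emitted=3
After char 4 ('T'=19): chars_in_quartet=1 acc=0x13 bytes_emitted=3
After char 5 ('Z'=25): chars_in_quartet=2 acc=0x4D9 bytes_emitted=3
After char 6 ('c'=28): chars_in_quartet=3 acc=0x1365C bytes_emitted=3
After char 7 ('k'=36): chars_in_quartet=4 acc=0x4D9724 -> emit 4D 97 24, reset; bytes_emitted=6
After char 8 ('1'=53): chars_in_quartet=1 acc=0x35 bytes_emitted=6
After char 9 ('w'=48): chars_in_quartet=2 acc=0xD70 bytes_emitted=6
Padding '==': partial quartet acc=0xD70 -> emit D7; bytes_emitted=7

Answer: 98 3B FF 4D 97 24 D7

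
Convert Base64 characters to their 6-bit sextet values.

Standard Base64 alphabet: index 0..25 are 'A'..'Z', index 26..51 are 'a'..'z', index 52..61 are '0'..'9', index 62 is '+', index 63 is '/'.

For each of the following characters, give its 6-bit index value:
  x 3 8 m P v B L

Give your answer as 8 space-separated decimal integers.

Answer: 49 55 60 38 15 47 1 11

Derivation:
'x': a..z range, 26 + ord('x') − ord('a') = 49
'3': 0..9 range, 52 + ord('3') − ord('0') = 55
'8': 0..9 range, 52 + ord('8') − ord('0') = 60
'm': a..z range, 26 + ord('m') − ord('a') = 38
'P': A..Z range, ord('P') − ord('A') = 15
'v': a..z range, 26 + ord('v') − ord('a') = 47
'B': A..Z range, ord('B') − ord('A') = 1
'L': A..Z range, ord('L') − ord('A') = 11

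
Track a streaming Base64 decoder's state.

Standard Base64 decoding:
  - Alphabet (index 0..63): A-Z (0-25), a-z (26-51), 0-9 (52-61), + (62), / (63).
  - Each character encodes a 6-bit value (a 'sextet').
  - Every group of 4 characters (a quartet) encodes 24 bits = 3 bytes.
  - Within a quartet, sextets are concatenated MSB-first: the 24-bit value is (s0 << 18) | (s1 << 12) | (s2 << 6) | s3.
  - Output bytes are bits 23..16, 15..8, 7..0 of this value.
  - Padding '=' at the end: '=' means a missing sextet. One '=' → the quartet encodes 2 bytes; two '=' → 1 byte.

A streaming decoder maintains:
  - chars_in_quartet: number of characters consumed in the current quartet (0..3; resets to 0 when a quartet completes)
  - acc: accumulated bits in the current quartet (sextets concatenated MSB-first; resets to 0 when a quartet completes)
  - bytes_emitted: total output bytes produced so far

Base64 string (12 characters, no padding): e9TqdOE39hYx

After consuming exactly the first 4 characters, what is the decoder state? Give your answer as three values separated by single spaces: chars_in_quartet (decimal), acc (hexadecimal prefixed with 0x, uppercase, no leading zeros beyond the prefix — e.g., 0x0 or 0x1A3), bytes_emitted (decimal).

Answer: 0 0x0 3

Derivation:
After char 0 ('e'=30): chars_in_quartet=1 acc=0x1E bytes_emitted=0
After char 1 ('9'=61): chars_in_quartet=2 acc=0x7BD bytes_emitted=0
After char 2 ('T'=19): chars_in_quartet=3 acc=0x1EF53 bytes_emitted=0
After char 3 ('q'=42): chars_in_quartet=4 acc=0x7BD4EA -> emit 7B D4 EA, reset; bytes_emitted=3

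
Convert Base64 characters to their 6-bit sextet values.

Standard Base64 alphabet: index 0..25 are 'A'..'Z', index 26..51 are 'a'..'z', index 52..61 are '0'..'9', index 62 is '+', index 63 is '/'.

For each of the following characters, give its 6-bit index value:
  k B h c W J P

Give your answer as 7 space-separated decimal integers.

'k': a..z range, 26 + ord('k') − ord('a') = 36
'B': A..Z range, ord('B') − ord('A') = 1
'h': a..z range, 26 + ord('h') − ord('a') = 33
'c': a..z range, 26 + ord('c') − ord('a') = 28
'W': A..Z range, ord('W') − ord('A') = 22
'J': A..Z range, ord('J') − ord('A') = 9
'P': A..Z range, ord('P') − ord('A') = 15

Answer: 36 1 33 28 22 9 15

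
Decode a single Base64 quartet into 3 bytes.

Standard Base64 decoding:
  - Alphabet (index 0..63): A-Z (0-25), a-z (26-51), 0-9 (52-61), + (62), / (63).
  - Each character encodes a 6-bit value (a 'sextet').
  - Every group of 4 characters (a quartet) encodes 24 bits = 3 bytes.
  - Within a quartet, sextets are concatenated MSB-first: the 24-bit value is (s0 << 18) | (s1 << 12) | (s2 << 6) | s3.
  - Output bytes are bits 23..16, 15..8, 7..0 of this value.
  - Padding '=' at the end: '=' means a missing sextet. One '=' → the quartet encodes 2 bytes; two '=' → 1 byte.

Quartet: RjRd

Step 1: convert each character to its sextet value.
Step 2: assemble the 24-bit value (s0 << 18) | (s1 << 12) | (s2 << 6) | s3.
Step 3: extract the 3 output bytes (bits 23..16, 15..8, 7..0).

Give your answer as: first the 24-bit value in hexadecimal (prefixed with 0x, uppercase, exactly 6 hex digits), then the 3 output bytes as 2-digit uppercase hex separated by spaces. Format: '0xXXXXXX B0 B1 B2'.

Answer: 0x46345D 46 34 5D

Derivation:
Sextets: R=17, j=35, R=17, d=29
24-bit: (17<<18) | (35<<12) | (17<<6) | 29
      = 0x440000 | 0x023000 | 0x000440 | 0x00001D
      = 0x46345D
Bytes: (v>>16)&0xFF=46, (v>>8)&0xFF=34, v&0xFF=5D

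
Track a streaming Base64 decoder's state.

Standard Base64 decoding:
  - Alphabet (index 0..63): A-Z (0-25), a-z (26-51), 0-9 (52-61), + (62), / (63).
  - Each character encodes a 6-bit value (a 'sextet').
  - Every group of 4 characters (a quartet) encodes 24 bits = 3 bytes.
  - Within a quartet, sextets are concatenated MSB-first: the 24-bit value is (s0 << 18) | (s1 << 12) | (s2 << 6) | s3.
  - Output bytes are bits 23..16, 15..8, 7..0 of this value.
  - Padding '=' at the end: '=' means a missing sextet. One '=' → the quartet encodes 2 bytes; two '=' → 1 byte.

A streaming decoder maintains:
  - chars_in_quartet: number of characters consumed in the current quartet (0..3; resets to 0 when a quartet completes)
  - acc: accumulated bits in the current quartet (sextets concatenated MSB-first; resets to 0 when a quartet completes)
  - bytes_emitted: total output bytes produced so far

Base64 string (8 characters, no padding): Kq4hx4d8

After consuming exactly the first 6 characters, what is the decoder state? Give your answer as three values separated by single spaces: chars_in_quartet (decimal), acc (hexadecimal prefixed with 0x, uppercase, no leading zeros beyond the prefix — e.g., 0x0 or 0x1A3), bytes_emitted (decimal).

Answer: 2 0xC78 3

Derivation:
After char 0 ('K'=10): chars_in_quartet=1 acc=0xA bytes_emitted=0
After char 1 ('q'=42): chars_in_quartet=2 acc=0x2AA bytes_emitted=0
After char 2 ('4'=56): chars_in_quartet=3 acc=0xAAB8 bytes_emitted=0
After char 3 ('h'=33): chars_in_quartet=4 acc=0x2AAE21 -> emit 2A AE 21, reset; bytes_emitted=3
After char 4 ('x'=49): chars_in_quartet=1 acc=0x31 bytes_emitted=3
After char 5 ('4'=56): chars_in_quartet=2 acc=0xC78 bytes_emitted=3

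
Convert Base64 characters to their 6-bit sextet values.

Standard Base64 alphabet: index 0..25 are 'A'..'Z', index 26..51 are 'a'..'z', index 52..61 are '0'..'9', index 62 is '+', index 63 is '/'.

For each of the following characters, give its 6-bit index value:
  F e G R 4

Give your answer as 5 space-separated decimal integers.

Answer: 5 30 6 17 56

Derivation:
'F': A..Z range, ord('F') − ord('A') = 5
'e': a..z range, 26 + ord('e') − ord('a') = 30
'G': A..Z range, ord('G') − ord('A') = 6
'R': A..Z range, ord('R') − ord('A') = 17
'4': 0..9 range, 52 + ord('4') − ord('0') = 56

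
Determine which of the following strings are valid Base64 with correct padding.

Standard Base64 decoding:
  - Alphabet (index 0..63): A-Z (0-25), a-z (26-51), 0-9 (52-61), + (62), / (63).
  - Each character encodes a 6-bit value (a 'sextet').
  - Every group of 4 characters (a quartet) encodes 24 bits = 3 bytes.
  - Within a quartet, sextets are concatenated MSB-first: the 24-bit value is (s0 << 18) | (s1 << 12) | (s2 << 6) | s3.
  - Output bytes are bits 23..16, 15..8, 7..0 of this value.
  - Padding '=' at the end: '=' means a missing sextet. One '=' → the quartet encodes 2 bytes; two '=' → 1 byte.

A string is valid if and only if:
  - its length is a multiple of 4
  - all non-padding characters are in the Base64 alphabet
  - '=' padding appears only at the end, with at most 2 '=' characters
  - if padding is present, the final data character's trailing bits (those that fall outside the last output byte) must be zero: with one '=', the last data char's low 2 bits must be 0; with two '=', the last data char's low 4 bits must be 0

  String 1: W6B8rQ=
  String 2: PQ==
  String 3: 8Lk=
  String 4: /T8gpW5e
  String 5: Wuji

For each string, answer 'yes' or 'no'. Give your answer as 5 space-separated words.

String 1: 'W6B8rQ=' → invalid (len=7 not mult of 4)
String 2: 'PQ==' → valid
String 3: '8Lk=' → valid
String 4: '/T8gpW5e' → valid
String 5: 'Wuji' → valid

Answer: no yes yes yes yes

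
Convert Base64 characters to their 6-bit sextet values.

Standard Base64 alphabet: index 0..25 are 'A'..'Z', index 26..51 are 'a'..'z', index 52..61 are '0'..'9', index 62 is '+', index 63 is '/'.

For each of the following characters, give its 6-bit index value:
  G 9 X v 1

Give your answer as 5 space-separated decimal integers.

'G': A..Z range, ord('G') − ord('A') = 6
'9': 0..9 range, 52 + ord('9') − ord('0') = 61
'X': A..Z range, ord('X') − ord('A') = 23
'v': a..z range, 26 + ord('v') − ord('a') = 47
'1': 0..9 range, 52 + ord('1') − ord('0') = 53

Answer: 6 61 23 47 53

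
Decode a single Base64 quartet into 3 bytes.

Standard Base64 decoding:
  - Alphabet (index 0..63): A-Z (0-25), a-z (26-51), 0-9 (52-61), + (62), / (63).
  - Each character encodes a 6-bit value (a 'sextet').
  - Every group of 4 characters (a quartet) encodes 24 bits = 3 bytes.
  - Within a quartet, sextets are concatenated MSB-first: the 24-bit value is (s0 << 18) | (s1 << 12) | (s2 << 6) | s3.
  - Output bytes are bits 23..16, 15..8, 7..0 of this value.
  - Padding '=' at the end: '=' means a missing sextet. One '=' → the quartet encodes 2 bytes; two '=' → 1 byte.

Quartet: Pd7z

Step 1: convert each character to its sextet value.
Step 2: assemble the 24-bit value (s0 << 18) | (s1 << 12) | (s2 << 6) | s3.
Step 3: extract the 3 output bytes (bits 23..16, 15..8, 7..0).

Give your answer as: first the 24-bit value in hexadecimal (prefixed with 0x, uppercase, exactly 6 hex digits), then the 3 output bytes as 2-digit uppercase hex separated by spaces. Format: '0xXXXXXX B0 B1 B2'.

Answer: 0x3DDEF3 3D DE F3

Derivation:
Sextets: P=15, d=29, 7=59, z=51
24-bit: (15<<18) | (29<<12) | (59<<6) | 51
      = 0x3C0000 | 0x01D000 | 0x000EC0 | 0x000033
      = 0x3DDEF3
Bytes: (v>>16)&0xFF=3D, (v>>8)&0xFF=DE, v&0xFF=F3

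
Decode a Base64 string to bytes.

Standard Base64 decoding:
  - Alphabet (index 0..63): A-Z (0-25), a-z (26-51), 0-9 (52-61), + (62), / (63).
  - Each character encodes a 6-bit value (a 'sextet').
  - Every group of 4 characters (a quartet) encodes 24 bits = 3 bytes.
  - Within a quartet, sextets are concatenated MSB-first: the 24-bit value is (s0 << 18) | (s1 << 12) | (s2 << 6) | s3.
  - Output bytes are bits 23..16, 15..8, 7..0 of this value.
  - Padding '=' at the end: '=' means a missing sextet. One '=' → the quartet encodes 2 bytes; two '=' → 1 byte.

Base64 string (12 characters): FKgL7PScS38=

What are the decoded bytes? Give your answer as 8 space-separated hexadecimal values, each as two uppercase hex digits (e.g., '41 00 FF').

After char 0 ('F'=5): chars_in_quartet=1 acc=0x5 bytes_emitted=0
After char 1 ('K'=10): chars_in_quartet=2 acc=0x14A bytes_emitted=0
After char 2 ('g'=32): chars_in_quartet=3 acc=0x52A0 bytes_emitted=0
After char 3 ('L'=11): chars_in_quartet=4 acc=0x14A80B -> emit 14 A8 0B, reset; bytes_emitted=3
After char 4 ('7'=59): chars_in_quartet=1 acc=0x3B bytes_emitted=3
After char 5 ('P'=15): chars_in_quartet=2 acc=0xECF bytes_emitted=3
After char 6 ('S'=18): chars_in_quartet=3 acc=0x3B3D2 bytes_emitted=3
After char 7 ('c'=28): chars_in_quartet=4 acc=0xECF49C -> emit EC F4 9C, reset; bytes_emitted=6
After char 8 ('S'=18): chars_in_quartet=1 acc=0x12 bytes_emitted=6
After char 9 ('3'=55): chars_in_quartet=2 acc=0x4B7 bytes_emitted=6
After char 10 ('8'=60): chars_in_quartet=3 acc=0x12DFC bytes_emitted=6
Padding '=': partial quartet acc=0x12DFC -> emit 4B 7F; bytes_emitted=8

Answer: 14 A8 0B EC F4 9C 4B 7F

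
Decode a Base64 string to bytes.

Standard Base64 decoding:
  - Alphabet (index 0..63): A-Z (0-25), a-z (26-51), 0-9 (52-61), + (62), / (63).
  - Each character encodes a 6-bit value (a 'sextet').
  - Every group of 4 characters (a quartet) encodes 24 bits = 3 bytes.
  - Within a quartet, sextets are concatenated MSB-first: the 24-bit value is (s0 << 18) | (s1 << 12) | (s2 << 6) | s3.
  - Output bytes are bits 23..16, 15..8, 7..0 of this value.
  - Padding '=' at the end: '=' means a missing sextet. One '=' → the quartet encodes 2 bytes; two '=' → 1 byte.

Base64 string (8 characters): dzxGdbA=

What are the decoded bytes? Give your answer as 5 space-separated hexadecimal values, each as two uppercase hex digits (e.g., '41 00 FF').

After char 0 ('d'=29): chars_in_quartet=1 acc=0x1D bytes_emitted=0
After char 1 ('z'=51): chars_in_quartet=2 acc=0x773 bytes_emitted=0
After char 2 ('x'=49): chars_in_quartet=3 acc=0x1DCF1 bytes_emitted=0
After char 3 ('G'=6): chars_in_quartet=4 acc=0x773C46 -> emit 77 3C 46, reset; bytes_emitted=3
After char 4 ('d'=29): chars_in_quartet=1 acc=0x1D bytes_emitted=3
After char 5 ('b'=27): chars_in_quartet=2 acc=0x75B bytes_emitted=3
After char 6 ('A'=0): chars_in_quartet=3 acc=0x1D6C0 bytes_emitted=3
Padding '=': partial quartet acc=0x1D6C0 -> emit 75 B0; bytes_emitted=5

Answer: 77 3C 46 75 B0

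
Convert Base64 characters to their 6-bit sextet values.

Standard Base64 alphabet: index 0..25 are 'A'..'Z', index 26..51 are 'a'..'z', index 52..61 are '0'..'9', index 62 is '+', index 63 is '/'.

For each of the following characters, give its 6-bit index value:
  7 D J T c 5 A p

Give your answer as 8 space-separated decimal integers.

'7': 0..9 range, 52 + ord('7') − ord('0') = 59
'D': A..Z range, ord('D') − ord('A') = 3
'J': A..Z range, ord('J') − ord('A') = 9
'T': A..Z range, ord('T') − ord('A') = 19
'c': a..z range, 26 + ord('c') − ord('a') = 28
'5': 0..9 range, 52 + ord('5') − ord('0') = 57
'A': A..Z range, ord('A') − ord('A') = 0
'p': a..z range, 26 + ord('p') − ord('a') = 41

Answer: 59 3 9 19 28 57 0 41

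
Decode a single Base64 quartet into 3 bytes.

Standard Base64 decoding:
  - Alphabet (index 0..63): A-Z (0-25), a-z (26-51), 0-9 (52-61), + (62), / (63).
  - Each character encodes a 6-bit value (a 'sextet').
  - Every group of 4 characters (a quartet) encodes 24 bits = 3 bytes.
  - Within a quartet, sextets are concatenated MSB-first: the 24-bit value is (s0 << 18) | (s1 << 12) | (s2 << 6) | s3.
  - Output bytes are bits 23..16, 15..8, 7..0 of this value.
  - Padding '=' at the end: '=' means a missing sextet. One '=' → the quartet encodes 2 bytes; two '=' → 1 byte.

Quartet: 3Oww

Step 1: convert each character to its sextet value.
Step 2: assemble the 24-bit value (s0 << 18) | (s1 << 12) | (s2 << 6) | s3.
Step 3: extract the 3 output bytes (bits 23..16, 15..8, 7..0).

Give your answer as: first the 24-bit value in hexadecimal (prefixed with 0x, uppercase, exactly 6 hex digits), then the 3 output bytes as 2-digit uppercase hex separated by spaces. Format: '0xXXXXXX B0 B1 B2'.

Sextets: 3=55, O=14, w=48, w=48
24-bit: (55<<18) | (14<<12) | (48<<6) | 48
      = 0xDC0000 | 0x00E000 | 0x000C00 | 0x000030
      = 0xDCEC30
Bytes: (v>>16)&0xFF=DC, (v>>8)&0xFF=EC, v&0xFF=30

Answer: 0xDCEC30 DC EC 30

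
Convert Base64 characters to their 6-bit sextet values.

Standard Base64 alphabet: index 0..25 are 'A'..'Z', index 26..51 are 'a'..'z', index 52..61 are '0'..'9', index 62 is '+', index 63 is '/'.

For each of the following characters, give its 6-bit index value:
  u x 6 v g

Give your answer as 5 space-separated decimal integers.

Answer: 46 49 58 47 32

Derivation:
'u': a..z range, 26 + ord('u') − ord('a') = 46
'x': a..z range, 26 + ord('x') − ord('a') = 49
'6': 0..9 range, 52 + ord('6') − ord('0') = 58
'v': a..z range, 26 + ord('v') − ord('a') = 47
'g': a..z range, 26 + ord('g') − ord('a') = 32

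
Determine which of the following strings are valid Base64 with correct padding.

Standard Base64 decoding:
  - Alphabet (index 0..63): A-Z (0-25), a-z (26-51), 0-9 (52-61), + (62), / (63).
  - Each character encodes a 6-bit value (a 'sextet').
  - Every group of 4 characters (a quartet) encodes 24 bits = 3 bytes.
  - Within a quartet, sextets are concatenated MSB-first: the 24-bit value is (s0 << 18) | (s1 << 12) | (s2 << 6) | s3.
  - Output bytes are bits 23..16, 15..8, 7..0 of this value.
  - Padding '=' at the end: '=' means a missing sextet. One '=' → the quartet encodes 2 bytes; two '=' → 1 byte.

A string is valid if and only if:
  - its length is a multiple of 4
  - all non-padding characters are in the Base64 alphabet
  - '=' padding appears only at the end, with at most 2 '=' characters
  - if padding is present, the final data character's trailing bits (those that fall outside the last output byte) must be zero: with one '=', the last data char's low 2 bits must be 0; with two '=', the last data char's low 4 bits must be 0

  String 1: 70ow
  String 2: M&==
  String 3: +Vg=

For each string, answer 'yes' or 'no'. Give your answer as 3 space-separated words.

String 1: '70ow' → valid
String 2: 'M&==' → invalid (bad char(s): ['&'])
String 3: '+Vg=' → valid

Answer: yes no yes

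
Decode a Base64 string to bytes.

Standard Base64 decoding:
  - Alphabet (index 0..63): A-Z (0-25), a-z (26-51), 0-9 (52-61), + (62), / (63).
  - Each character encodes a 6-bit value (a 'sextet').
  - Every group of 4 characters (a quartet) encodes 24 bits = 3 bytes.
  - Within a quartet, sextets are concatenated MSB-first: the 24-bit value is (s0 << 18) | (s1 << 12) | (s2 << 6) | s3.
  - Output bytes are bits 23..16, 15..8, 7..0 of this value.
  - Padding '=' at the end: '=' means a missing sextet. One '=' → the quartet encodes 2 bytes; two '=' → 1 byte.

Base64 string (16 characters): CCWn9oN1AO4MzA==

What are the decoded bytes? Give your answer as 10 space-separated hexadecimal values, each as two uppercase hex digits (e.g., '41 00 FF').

Answer: 08 25 A7 F6 83 75 00 EE 0C CC

Derivation:
After char 0 ('C'=2): chars_in_quartet=1 acc=0x2 bytes_emitted=0
After char 1 ('C'=2): chars_in_quartet=2 acc=0x82 bytes_emitted=0
After char 2 ('W'=22): chars_in_quartet=3 acc=0x2096 bytes_emitted=0
After char 3 ('n'=39): chars_in_quartet=4 acc=0x825A7 -> emit 08 25 A7, reset; bytes_emitted=3
After char 4 ('9'=61): chars_in_quartet=1 acc=0x3D bytes_emitted=3
After char 5 ('o'=40): chars_in_quartet=2 acc=0xF68 bytes_emitted=3
After char 6 ('N'=13): chars_in_quartet=3 acc=0x3DA0D bytes_emitted=3
After char 7 ('1'=53): chars_in_quartet=4 acc=0xF68375 -> emit F6 83 75, reset; bytes_emitted=6
After char 8 ('A'=0): chars_in_quartet=1 acc=0x0 bytes_emitted=6
After char 9 ('O'=14): chars_in_quartet=2 acc=0xE bytes_emitted=6
After char 10 ('4'=56): chars_in_quartet=3 acc=0x3B8 bytes_emitted=6
After char 11 ('M'=12): chars_in_quartet=4 acc=0xEE0C -> emit 00 EE 0C, reset; bytes_emitted=9
After char 12 ('z'=51): chars_in_quartet=1 acc=0x33 bytes_emitted=9
After char 13 ('A'=0): chars_in_quartet=2 acc=0xCC0 bytes_emitted=9
Padding '==': partial quartet acc=0xCC0 -> emit CC; bytes_emitted=10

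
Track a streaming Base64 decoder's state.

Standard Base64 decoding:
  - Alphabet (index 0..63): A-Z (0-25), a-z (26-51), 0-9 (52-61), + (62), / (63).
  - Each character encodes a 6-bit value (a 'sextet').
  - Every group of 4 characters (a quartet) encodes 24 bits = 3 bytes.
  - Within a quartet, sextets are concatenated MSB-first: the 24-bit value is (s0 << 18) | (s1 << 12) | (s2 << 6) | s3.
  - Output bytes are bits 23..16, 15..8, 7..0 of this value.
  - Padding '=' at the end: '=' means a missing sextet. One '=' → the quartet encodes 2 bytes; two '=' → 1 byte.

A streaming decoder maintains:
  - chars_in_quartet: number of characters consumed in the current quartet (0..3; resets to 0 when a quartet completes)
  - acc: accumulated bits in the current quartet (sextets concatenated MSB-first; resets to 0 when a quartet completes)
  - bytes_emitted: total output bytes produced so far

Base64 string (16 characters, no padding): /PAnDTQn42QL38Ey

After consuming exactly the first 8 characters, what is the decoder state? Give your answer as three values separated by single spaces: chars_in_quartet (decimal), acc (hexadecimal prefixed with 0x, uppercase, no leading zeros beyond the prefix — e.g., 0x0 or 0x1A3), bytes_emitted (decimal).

After char 0 ('/'=63): chars_in_quartet=1 acc=0x3F bytes_emitted=0
After char 1 ('P'=15): chars_in_quartet=2 acc=0xFCF bytes_emitted=0
After char 2 ('A'=0): chars_in_quartet=3 acc=0x3F3C0 bytes_emitted=0
After char 3 ('n'=39): chars_in_quartet=4 acc=0xFCF027 -> emit FC F0 27, reset; bytes_emitted=3
After char 4 ('D'=3): chars_in_quartet=1 acc=0x3 bytes_emitted=3
After char 5 ('T'=19): chars_in_quartet=2 acc=0xD3 bytes_emitted=3
After char 6 ('Q'=16): chars_in_quartet=3 acc=0x34D0 bytes_emitted=3
After char 7 ('n'=39): chars_in_quartet=4 acc=0xD3427 -> emit 0D 34 27, reset; bytes_emitted=6

Answer: 0 0x0 6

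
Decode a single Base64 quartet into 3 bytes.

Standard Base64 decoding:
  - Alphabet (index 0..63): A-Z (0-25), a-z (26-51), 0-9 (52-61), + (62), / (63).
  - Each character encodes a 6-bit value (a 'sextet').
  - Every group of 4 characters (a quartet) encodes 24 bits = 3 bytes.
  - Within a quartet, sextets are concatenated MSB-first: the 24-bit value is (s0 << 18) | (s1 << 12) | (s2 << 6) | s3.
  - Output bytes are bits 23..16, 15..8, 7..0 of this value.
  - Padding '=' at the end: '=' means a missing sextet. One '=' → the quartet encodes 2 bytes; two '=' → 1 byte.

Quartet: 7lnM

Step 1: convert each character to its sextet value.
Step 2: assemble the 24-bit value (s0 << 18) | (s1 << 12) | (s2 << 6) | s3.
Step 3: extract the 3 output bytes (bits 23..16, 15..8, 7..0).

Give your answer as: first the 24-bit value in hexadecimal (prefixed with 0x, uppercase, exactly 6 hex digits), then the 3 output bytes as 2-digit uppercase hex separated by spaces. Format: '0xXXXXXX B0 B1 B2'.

Answer: 0xEE59CC EE 59 CC

Derivation:
Sextets: 7=59, l=37, n=39, M=12
24-bit: (59<<18) | (37<<12) | (39<<6) | 12
      = 0xEC0000 | 0x025000 | 0x0009C0 | 0x00000C
      = 0xEE59CC
Bytes: (v>>16)&0xFF=EE, (v>>8)&0xFF=59, v&0xFF=CC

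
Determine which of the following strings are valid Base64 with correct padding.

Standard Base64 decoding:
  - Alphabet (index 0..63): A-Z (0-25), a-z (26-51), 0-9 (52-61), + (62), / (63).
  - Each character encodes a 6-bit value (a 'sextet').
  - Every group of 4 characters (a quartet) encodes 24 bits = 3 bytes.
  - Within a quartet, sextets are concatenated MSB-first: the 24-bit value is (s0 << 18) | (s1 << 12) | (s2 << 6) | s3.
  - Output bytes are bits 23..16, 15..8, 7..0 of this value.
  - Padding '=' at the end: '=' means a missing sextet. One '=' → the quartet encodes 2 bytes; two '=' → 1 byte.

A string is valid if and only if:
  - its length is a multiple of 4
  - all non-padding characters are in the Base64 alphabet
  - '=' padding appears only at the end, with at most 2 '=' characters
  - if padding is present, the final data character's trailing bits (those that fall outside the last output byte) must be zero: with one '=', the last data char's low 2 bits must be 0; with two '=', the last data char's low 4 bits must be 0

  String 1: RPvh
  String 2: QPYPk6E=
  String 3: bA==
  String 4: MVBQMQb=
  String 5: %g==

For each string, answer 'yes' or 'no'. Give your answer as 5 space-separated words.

String 1: 'RPvh' → valid
String 2: 'QPYPk6E=' → valid
String 3: 'bA==' → valid
String 4: 'MVBQMQb=' → invalid (bad trailing bits)
String 5: '%g==' → invalid (bad char(s): ['%'])

Answer: yes yes yes no no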